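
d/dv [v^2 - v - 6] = 2*v - 1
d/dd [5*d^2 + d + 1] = 10*d + 1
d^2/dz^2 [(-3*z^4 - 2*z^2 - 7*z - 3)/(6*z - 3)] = 4*(-18*z^4 + 24*z^3 - 9*z^2 - 14)/(3*(8*z^3 - 12*z^2 + 6*z - 1))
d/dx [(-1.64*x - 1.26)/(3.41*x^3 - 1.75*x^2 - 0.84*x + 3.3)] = (11.1848*x^3 + 10.0198*x^2 - 4.41*x - 6.4704)/(11.6281*x^6 - 11.935*x^5 - 2.6663*x^4 + 25.446*x^3 - 10.8444*x^2 - 5.544*x + 10.89)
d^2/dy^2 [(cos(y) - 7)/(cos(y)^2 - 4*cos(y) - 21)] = (sin(y)^2 + 3*cos(y) + 1)/(cos(y) + 3)^3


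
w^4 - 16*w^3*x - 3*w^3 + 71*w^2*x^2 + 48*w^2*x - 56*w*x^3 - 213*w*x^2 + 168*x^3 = (w - 3)*(w - 8*x)*(w - 7*x)*(w - x)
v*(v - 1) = v^2 - v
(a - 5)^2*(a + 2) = a^3 - 8*a^2 + 5*a + 50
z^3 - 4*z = z*(z - 2)*(z + 2)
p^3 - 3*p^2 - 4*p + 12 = (p - 3)*(p - 2)*(p + 2)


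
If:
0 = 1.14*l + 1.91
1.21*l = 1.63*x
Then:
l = -1.68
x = -1.24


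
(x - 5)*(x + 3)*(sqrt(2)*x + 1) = sqrt(2)*x^3 - 2*sqrt(2)*x^2 + x^2 - 15*sqrt(2)*x - 2*x - 15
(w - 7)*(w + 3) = w^2 - 4*w - 21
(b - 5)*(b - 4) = b^2 - 9*b + 20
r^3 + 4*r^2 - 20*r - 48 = (r - 4)*(r + 2)*(r + 6)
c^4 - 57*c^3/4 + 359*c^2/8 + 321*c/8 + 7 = (c - 8)*(c - 7)*(c + 1/4)*(c + 1/2)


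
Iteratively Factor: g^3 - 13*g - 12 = (g + 3)*(g^2 - 3*g - 4) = (g - 4)*(g + 3)*(g + 1)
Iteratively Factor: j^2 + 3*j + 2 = (j + 1)*(j + 2)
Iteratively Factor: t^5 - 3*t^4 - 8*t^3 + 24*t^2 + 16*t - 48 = (t + 2)*(t^4 - 5*t^3 + 2*t^2 + 20*t - 24) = (t - 2)*(t + 2)*(t^3 - 3*t^2 - 4*t + 12) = (t - 3)*(t - 2)*(t + 2)*(t^2 - 4) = (t - 3)*(t - 2)^2*(t + 2)*(t + 2)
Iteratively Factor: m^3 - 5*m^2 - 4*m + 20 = (m - 5)*(m^2 - 4) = (m - 5)*(m - 2)*(m + 2)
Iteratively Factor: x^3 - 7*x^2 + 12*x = (x - 3)*(x^2 - 4*x) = (x - 4)*(x - 3)*(x)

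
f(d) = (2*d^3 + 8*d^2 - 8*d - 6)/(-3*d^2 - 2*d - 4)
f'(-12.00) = -0.70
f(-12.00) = 5.37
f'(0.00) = 1.25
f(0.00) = 1.50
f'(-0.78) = 3.33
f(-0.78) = -0.97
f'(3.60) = -1.02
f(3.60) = -3.24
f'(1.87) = -1.55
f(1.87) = -1.10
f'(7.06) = -0.77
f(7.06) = -6.20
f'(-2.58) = -0.78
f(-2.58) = -1.78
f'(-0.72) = 3.55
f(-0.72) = -0.77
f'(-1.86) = -0.31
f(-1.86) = -2.22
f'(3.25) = -1.08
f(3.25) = -2.87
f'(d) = (6*d + 2)*(2*d^3 + 8*d^2 - 8*d - 6)/(-3*d^2 - 2*d - 4)^2 + (6*d^2 + 16*d - 8)/(-3*d^2 - 2*d - 4) = 2*(-3*d^4 - 4*d^3 - 32*d^2 - 50*d + 10)/(9*d^4 + 12*d^3 + 28*d^2 + 16*d + 16)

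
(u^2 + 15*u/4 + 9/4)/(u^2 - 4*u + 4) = (4*u^2 + 15*u + 9)/(4*(u^2 - 4*u + 4))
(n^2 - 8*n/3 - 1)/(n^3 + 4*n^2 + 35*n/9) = 3*(3*n^2 - 8*n - 3)/(n*(9*n^2 + 36*n + 35))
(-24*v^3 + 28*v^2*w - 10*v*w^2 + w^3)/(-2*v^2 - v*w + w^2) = (12*v^2 - 8*v*w + w^2)/(v + w)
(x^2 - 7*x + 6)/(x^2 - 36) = (x - 1)/(x + 6)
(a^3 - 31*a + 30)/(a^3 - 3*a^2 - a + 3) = (a^2 + a - 30)/(a^2 - 2*a - 3)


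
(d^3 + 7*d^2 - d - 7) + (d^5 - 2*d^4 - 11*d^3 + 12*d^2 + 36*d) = d^5 - 2*d^4 - 10*d^3 + 19*d^2 + 35*d - 7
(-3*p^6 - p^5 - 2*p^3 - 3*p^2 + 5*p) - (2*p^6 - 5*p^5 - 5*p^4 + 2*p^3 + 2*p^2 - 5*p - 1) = -5*p^6 + 4*p^5 + 5*p^4 - 4*p^3 - 5*p^2 + 10*p + 1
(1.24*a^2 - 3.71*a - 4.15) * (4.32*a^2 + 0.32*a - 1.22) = 5.3568*a^4 - 15.6304*a^3 - 20.628*a^2 + 3.1982*a + 5.063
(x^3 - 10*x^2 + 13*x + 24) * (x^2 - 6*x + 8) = x^5 - 16*x^4 + 81*x^3 - 134*x^2 - 40*x + 192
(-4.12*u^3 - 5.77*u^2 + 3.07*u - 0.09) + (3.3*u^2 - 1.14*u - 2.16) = -4.12*u^3 - 2.47*u^2 + 1.93*u - 2.25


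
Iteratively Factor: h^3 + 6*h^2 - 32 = (h + 4)*(h^2 + 2*h - 8) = (h - 2)*(h + 4)*(h + 4)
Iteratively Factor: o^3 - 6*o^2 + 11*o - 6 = (o - 2)*(o^2 - 4*o + 3) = (o - 3)*(o - 2)*(o - 1)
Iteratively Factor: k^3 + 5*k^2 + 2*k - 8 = (k - 1)*(k^2 + 6*k + 8) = (k - 1)*(k + 2)*(k + 4)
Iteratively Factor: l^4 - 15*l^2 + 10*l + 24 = (l - 2)*(l^3 + 2*l^2 - 11*l - 12) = (l - 2)*(l + 4)*(l^2 - 2*l - 3) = (l - 3)*(l - 2)*(l + 4)*(l + 1)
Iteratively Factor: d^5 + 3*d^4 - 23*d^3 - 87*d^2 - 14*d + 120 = (d - 1)*(d^4 + 4*d^3 - 19*d^2 - 106*d - 120) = (d - 1)*(d + 4)*(d^3 - 19*d - 30) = (d - 1)*(d + 3)*(d + 4)*(d^2 - 3*d - 10) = (d - 1)*(d + 2)*(d + 3)*(d + 4)*(d - 5)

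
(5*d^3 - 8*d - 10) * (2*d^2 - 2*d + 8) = 10*d^5 - 10*d^4 + 24*d^3 - 4*d^2 - 44*d - 80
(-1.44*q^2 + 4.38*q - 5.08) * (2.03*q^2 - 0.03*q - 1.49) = -2.9232*q^4 + 8.9346*q^3 - 8.2982*q^2 - 6.3738*q + 7.5692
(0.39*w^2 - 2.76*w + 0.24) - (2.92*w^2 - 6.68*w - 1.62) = -2.53*w^2 + 3.92*w + 1.86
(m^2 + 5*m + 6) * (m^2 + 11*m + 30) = m^4 + 16*m^3 + 91*m^2 + 216*m + 180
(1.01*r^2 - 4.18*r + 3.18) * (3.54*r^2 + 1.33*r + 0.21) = 3.5754*r^4 - 13.4539*r^3 + 5.9099*r^2 + 3.3516*r + 0.6678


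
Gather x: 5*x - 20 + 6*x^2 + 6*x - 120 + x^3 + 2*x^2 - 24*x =x^3 + 8*x^2 - 13*x - 140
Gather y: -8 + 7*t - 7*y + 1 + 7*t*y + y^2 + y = 7*t + y^2 + y*(7*t - 6) - 7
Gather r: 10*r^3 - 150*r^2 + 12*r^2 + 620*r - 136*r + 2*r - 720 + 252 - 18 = 10*r^3 - 138*r^2 + 486*r - 486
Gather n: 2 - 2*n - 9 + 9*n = 7*n - 7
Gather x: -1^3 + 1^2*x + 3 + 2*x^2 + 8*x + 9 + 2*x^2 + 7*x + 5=4*x^2 + 16*x + 16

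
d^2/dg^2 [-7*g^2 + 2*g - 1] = -14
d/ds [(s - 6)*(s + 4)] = 2*s - 2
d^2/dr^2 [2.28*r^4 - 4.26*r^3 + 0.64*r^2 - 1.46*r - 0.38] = 27.36*r^2 - 25.56*r + 1.28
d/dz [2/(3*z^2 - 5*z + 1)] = 2*(5 - 6*z)/(3*z^2 - 5*z + 1)^2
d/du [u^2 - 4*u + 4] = 2*u - 4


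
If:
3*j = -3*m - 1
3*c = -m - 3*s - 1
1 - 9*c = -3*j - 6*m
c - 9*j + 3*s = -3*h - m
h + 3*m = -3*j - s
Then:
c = -6/31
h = 88/93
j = 23/93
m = -18/31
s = 5/93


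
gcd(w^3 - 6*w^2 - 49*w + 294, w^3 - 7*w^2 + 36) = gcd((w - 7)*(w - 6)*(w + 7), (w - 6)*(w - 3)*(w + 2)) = w - 6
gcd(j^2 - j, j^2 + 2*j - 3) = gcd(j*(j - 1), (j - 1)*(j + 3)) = j - 1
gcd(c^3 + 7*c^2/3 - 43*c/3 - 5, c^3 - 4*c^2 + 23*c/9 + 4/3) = c^2 - 8*c/3 - 1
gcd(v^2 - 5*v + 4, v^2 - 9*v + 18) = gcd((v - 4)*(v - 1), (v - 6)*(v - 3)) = 1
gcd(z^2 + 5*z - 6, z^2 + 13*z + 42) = z + 6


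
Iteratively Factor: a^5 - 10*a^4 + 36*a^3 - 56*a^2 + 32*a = (a - 2)*(a^4 - 8*a^3 + 20*a^2 - 16*a) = (a - 4)*(a - 2)*(a^3 - 4*a^2 + 4*a) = (a - 4)*(a - 2)^2*(a^2 - 2*a) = (a - 4)*(a - 2)^3*(a)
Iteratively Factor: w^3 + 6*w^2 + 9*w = (w)*(w^2 + 6*w + 9) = w*(w + 3)*(w + 3)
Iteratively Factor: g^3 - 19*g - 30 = (g + 2)*(g^2 - 2*g - 15) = (g - 5)*(g + 2)*(g + 3)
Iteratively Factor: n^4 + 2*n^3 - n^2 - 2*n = (n)*(n^3 + 2*n^2 - n - 2) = n*(n + 2)*(n^2 - 1) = n*(n + 1)*(n + 2)*(n - 1)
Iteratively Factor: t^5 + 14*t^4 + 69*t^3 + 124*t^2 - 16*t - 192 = (t + 4)*(t^4 + 10*t^3 + 29*t^2 + 8*t - 48) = (t + 4)^2*(t^3 + 6*t^2 + 5*t - 12) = (t + 3)*(t + 4)^2*(t^2 + 3*t - 4) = (t - 1)*(t + 3)*(t + 4)^2*(t + 4)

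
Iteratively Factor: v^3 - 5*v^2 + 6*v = (v - 3)*(v^2 - 2*v) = (v - 3)*(v - 2)*(v)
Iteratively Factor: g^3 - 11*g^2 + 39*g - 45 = (g - 3)*(g^2 - 8*g + 15) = (g - 5)*(g - 3)*(g - 3)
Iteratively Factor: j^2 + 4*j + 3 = (j + 1)*(j + 3)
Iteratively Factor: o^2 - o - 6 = (o - 3)*(o + 2)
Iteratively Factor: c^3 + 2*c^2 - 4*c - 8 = (c - 2)*(c^2 + 4*c + 4) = (c - 2)*(c + 2)*(c + 2)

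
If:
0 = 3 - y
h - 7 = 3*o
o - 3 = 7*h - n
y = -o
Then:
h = -2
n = -8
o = -3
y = 3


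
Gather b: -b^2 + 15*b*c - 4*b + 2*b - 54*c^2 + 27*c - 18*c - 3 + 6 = -b^2 + b*(15*c - 2) - 54*c^2 + 9*c + 3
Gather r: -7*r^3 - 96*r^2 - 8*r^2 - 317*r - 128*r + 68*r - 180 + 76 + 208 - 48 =-7*r^3 - 104*r^2 - 377*r + 56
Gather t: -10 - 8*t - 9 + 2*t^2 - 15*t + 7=2*t^2 - 23*t - 12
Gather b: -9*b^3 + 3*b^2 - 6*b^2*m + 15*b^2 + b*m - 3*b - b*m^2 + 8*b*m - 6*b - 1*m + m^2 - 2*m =-9*b^3 + b^2*(18 - 6*m) + b*(-m^2 + 9*m - 9) + m^2 - 3*m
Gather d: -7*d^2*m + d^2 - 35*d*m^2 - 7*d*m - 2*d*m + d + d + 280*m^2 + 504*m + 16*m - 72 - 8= d^2*(1 - 7*m) + d*(-35*m^2 - 9*m + 2) + 280*m^2 + 520*m - 80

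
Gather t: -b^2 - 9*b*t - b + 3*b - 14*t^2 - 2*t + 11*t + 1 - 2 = -b^2 + 2*b - 14*t^2 + t*(9 - 9*b) - 1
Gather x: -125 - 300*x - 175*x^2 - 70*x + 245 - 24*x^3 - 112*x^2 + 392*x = -24*x^3 - 287*x^2 + 22*x + 120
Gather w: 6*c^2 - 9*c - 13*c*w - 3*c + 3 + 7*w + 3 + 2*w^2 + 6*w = 6*c^2 - 12*c + 2*w^2 + w*(13 - 13*c) + 6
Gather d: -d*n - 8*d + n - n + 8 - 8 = d*(-n - 8)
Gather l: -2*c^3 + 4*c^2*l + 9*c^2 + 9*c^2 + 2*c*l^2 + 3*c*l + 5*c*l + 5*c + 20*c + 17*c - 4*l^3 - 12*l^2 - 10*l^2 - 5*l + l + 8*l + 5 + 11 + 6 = -2*c^3 + 18*c^2 + 42*c - 4*l^3 + l^2*(2*c - 22) + l*(4*c^2 + 8*c + 4) + 22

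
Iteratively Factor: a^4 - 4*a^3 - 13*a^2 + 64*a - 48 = (a + 4)*(a^3 - 8*a^2 + 19*a - 12) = (a - 3)*(a + 4)*(a^2 - 5*a + 4) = (a - 4)*(a - 3)*(a + 4)*(a - 1)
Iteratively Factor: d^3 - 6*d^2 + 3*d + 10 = (d + 1)*(d^2 - 7*d + 10) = (d - 5)*(d + 1)*(d - 2)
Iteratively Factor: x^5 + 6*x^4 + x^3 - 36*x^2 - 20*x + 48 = (x + 3)*(x^4 + 3*x^3 - 8*x^2 - 12*x + 16) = (x + 3)*(x + 4)*(x^3 - x^2 - 4*x + 4) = (x + 2)*(x + 3)*(x + 4)*(x^2 - 3*x + 2) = (x - 1)*(x + 2)*(x + 3)*(x + 4)*(x - 2)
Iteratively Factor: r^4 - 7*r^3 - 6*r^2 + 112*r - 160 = (r - 5)*(r^3 - 2*r^2 - 16*r + 32) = (r - 5)*(r - 4)*(r^2 + 2*r - 8) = (r - 5)*(r - 4)*(r - 2)*(r + 4)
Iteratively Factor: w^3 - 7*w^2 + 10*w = (w - 5)*(w^2 - 2*w) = w*(w - 5)*(w - 2)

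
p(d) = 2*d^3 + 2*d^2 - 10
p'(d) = 6*d^2 + 4*d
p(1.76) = 7.10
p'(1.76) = 25.63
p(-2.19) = -21.41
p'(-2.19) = 20.02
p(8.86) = 1538.01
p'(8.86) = 506.44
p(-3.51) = -71.85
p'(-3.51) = 59.88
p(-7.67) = -794.78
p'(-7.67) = 322.29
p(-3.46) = -68.90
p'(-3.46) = 57.99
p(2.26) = 23.30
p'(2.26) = 39.69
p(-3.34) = -62.21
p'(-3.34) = 53.57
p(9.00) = 1610.00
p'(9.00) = 522.00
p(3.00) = 62.00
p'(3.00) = 66.00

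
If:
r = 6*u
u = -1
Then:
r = -6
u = -1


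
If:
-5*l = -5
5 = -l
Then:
No Solution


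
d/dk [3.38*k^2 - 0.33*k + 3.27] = 6.76*k - 0.33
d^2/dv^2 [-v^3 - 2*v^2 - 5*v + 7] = -6*v - 4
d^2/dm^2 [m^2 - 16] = 2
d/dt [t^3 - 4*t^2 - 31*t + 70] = 3*t^2 - 8*t - 31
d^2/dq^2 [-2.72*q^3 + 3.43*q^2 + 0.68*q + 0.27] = 6.86 - 16.32*q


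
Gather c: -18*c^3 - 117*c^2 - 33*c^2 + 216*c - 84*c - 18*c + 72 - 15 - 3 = -18*c^3 - 150*c^2 + 114*c + 54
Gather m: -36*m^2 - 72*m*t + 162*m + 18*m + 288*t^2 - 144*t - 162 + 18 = -36*m^2 + m*(180 - 72*t) + 288*t^2 - 144*t - 144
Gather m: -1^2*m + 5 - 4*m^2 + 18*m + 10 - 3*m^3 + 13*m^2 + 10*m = -3*m^3 + 9*m^2 + 27*m + 15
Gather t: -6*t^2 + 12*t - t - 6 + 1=-6*t^2 + 11*t - 5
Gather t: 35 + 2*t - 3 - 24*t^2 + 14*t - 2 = -24*t^2 + 16*t + 30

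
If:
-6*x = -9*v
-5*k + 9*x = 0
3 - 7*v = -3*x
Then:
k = 81/25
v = 6/5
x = 9/5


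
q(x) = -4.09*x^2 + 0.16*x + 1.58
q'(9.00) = -73.46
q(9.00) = -328.27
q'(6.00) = -48.92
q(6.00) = -144.70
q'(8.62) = -70.35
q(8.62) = -300.95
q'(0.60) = -4.75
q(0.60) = 0.20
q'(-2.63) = 21.67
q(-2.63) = -27.13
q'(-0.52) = 4.41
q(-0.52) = 0.39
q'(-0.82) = 6.87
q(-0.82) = -1.30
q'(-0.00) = 0.16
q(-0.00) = 1.58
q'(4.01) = -32.64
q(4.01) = -63.55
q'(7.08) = -57.75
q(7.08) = -202.30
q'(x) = 0.16 - 8.18*x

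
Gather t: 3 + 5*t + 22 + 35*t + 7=40*t + 32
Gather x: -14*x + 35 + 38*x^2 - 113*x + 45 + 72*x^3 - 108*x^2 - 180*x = 72*x^3 - 70*x^2 - 307*x + 80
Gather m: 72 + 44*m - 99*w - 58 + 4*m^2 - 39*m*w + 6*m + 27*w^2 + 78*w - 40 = 4*m^2 + m*(50 - 39*w) + 27*w^2 - 21*w - 26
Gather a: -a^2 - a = -a^2 - a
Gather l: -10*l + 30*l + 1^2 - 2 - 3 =20*l - 4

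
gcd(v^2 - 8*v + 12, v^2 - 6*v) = v - 6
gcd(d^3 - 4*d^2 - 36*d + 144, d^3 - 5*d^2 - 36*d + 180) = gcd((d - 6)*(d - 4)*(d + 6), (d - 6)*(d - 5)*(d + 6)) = d^2 - 36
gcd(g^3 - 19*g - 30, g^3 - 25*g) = g - 5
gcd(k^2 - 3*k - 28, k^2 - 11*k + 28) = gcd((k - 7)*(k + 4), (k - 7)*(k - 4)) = k - 7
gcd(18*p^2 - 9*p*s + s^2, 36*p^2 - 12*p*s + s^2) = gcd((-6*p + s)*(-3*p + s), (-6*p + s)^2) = 6*p - s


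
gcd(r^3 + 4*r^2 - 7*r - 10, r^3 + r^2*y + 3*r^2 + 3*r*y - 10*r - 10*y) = r^2 + 3*r - 10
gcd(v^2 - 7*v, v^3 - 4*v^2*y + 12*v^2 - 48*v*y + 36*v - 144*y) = 1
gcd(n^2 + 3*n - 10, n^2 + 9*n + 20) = n + 5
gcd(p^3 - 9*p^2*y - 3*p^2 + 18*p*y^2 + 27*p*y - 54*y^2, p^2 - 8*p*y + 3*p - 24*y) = 1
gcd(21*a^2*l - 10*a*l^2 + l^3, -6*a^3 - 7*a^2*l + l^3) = 3*a - l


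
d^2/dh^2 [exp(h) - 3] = exp(h)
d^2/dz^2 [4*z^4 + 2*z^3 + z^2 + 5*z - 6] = 48*z^2 + 12*z + 2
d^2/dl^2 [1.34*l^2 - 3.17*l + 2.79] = 2.68000000000000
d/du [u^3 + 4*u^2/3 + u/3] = 3*u^2 + 8*u/3 + 1/3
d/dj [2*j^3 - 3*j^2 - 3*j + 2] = 6*j^2 - 6*j - 3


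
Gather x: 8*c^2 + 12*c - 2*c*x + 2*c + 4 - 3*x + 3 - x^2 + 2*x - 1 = 8*c^2 + 14*c - x^2 + x*(-2*c - 1) + 6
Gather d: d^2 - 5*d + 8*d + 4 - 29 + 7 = d^2 + 3*d - 18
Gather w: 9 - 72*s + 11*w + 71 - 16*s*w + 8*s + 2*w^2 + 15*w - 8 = -64*s + 2*w^2 + w*(26 - 16*s) + 72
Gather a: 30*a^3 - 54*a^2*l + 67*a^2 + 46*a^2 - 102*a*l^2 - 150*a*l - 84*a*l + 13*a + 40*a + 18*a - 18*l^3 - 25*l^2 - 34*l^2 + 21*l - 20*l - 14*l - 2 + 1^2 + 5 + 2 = 30*a^3 + a^2*(113 - 54*l) + a*(-102*l^2 - 234*l + 71) - 18*l^3 - 59*l^2 - 13*l + 6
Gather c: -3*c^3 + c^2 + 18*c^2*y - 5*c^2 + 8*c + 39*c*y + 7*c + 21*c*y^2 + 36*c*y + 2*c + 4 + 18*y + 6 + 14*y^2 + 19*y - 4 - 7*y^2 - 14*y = -3*c^3 + c^2*(18*y - 4) + c*(21*y^2 + 75*y + 17) + 7*y^2 + 23*y + 6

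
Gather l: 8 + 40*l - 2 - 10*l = 30*l + 6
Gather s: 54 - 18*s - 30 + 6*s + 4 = 28 - 12*s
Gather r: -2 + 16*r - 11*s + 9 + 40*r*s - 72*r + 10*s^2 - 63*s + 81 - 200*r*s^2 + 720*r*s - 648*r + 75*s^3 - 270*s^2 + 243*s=r*(-200*s^2 + 760*s - 704) + 75*s^3 - 260*s^2 + 169*s + 88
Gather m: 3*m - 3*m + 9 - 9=0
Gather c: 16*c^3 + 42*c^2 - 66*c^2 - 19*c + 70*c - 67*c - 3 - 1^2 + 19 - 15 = 16*c^3 - 24*c^2 - 16*c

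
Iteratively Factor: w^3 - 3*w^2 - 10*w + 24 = (w - 2)*(w^2 - w - 12) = (w - 2)*(w + 3)*(w - 4)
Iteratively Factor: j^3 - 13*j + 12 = (j + 4)*(j^2 - 4*j + 3) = (j - 1)*(j + 4)*(j - 3)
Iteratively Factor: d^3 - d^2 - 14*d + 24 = (d - 2)*(d^2 + d - 12) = (d - 3)*(d - 2)*(d + 4)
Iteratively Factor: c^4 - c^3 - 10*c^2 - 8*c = (c)*(c^3 - c^2 - 10*c - 8) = c*(c - 4)*(c^2 + 3*c + 2) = c*(c - 4)*(c + 1)*(c + 2)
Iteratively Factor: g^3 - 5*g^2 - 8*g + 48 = (g - 4)*(g^2 - g - 12) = (g - 4)^2*(g + 3)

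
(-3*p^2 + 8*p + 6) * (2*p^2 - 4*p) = -6*p^4 + 28*p^3 - 20*p^2 - 24*p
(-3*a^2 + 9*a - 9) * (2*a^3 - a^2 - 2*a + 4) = -6*a^5 + 21*a^4 - 21*a^3 - 21*a^2 + 54*a - 36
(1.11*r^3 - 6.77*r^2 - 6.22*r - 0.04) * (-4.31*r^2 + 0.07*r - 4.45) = -4.7841*r^5 + 29.2564*r^4 + 21.3948*r^3 + 29.8635*r^2 + 27.6762*r + 0.178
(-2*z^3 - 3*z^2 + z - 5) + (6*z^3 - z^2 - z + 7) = 4*z^3 - 4*z^2 + 2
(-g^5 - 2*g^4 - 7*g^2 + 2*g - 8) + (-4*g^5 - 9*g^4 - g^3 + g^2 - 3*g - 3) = -5*g^5 - 11*g^4 - g^3 - 6*g^2 - g - 11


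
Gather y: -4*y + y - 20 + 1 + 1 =-3*y - 18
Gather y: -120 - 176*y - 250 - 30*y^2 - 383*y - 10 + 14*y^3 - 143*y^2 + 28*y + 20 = 14*y^3 - 173*y^2 - 531*y - 360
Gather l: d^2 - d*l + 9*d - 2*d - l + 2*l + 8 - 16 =d^2 + 7*d + l*(1 - d) - 8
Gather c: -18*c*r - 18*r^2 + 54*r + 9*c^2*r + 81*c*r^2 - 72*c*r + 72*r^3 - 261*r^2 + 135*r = 9*c^2*r + c*(81*r^2 - 90*r) + 72*r^3 - 279*r^2 + 189*r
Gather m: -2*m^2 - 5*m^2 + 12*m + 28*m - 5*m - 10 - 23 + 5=-7*m^2 + 35*m - 28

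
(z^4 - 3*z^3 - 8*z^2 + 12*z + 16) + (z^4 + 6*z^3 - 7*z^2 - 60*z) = 2*z^4 + 3*z^3 - 15*z^2 - 48*z + 16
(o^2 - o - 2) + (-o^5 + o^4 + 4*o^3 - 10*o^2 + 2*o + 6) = -o^5 + o^4 + 4*o^3 - 9*o^2 + o + 4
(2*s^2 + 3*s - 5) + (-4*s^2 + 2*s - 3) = -2*s^2 + 5*s - 8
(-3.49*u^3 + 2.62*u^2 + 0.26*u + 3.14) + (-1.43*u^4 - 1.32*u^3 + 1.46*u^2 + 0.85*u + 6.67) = -1.43*u^4 - 4.81*u^3 + 4.08*u^2 + 1.11*u + 9.81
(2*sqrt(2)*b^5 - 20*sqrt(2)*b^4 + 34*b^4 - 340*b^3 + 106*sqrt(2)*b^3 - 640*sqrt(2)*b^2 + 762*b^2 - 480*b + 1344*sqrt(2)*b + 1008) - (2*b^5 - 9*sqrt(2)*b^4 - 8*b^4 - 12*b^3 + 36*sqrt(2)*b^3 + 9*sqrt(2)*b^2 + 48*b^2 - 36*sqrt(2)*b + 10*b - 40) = -2*b^5 + 2*sqrt(2)*b^5 - 11*sqrt(2)*b^4 + 42*b^4 - 328*b^3 + 70*sqrt(2)*b^3 - 649*sqrt(2)*b^2 + 714*b^2 - 490*b + 1380*sqrt(2)*b + 1048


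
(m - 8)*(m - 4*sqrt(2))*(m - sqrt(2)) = m^3 - 8*m^2 - 5*sqrt(2)*m^2 + 8*m + 40*sqrt(2)*m - 64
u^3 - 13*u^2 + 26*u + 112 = (u - 8)*(u - 7)*(u + 2)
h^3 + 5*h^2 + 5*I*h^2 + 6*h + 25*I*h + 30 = (h + 5)*(h - I)*(h + 6*I)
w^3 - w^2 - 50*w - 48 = (w - 8)*(w + 1)*(w + 6)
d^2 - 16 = (d - 4)*(d + 4)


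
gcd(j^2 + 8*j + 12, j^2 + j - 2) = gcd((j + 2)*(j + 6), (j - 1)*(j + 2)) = j + 2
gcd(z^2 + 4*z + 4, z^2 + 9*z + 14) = z + 2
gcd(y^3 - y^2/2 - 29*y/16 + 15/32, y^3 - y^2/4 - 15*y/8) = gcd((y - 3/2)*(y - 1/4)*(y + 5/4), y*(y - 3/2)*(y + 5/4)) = y^2 - y/4 - 15/8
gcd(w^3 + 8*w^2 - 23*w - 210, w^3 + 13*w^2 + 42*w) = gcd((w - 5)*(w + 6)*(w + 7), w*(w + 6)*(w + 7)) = w^2 + 13*w + 42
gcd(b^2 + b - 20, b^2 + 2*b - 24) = b - 4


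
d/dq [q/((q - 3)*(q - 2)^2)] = (-2*q*(q - 3) - q*(q - 2) + (q - 3)*(q - 2))/((q - 3)^2*(q - 2)^3)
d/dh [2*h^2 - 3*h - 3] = 4*h - 3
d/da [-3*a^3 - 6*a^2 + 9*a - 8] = -9*a^2 - 12*a + 9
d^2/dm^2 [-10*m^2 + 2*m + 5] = -20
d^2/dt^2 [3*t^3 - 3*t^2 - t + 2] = 18*t - 6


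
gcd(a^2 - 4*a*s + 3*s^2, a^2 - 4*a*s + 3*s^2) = a^2 - 4*a*s + 3*s^2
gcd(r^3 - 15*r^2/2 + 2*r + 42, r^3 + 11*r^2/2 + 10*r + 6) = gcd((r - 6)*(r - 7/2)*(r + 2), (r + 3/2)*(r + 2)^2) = r + 2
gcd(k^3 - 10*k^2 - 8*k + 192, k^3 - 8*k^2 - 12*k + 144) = k^2 - 2*k - 24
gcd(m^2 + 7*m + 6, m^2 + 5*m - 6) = m + 6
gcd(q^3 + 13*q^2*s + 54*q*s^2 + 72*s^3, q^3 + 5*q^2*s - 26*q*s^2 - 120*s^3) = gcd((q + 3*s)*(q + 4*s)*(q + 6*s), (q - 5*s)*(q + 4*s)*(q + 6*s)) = q^2 + 10*q*s + 24*s^2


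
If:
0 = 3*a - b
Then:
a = b/3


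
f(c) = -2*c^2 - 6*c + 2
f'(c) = -4*c - 6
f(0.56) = -1.99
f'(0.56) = -8.24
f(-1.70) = 6.42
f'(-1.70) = 0.80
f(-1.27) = 6.39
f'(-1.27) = -0.92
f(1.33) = -9.52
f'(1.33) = -11.32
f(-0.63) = 4.99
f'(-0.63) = -3.48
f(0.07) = 1.57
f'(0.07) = -6.28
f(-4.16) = -7.65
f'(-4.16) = 10.64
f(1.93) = -17.03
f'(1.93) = -13.72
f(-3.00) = 2.00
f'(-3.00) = 6.00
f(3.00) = -34.00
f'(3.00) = -18.00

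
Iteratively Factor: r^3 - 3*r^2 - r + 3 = (r - 3)*(r^2 - 1) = (r - 3)*(r + 1)*(r - 1)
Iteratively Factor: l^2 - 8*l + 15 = (l - 5)*(l - 3)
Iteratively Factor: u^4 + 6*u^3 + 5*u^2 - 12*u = (u - 1)*(u^3 + 7*u^2 + 12*u) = (u - 1)*(u + 3)*(u^2 + 4*u) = (u - 1)*(u + 3)*(u + 4)*(u)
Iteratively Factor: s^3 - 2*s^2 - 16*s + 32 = (s - 4)*(s^2 + 2*s - 8) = (s - 4)*(s - 2)*(s + 4)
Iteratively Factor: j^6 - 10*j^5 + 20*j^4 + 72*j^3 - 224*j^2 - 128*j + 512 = (j - 4)*(j^5 - 6*j^4 - 4*j^3 + 56*j^2 - 128) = (j - 4)^2*(j^4 - 2*j^3 - 12*j^2 + 8*j + 32) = (j - 4)^2*(j + 2)*(j^3 - 4*j^2 - 4*j + 16) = (j - 4)^3*(j + 2)*(j^2 - 4) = (j - 4)^3*(j + 2)^2*(j - 2)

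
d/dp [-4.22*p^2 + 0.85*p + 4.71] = 0.85 - 8.44*p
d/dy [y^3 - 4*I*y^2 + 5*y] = 3*y^2 - 8*I*y + 5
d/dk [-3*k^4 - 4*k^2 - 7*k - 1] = -12*k^3 - 8*k - 7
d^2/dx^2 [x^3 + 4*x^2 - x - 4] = 6*x + 8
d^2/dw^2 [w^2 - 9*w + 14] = 2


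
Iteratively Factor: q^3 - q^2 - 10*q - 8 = (q + 1)*(q^2 - 2*q - 8) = (q - 4)*(q + 1)*(q + 2)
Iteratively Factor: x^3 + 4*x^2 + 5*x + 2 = (x + 1)*(x^2 + 3*x + 2) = (x + 1)^2*(x + 2)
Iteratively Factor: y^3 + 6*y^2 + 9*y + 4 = (y + 1)*(y^2 + 5*y + 4) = (y + 1)*(y + 4)*(y + 1)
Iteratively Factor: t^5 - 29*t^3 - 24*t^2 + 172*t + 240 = (t + 2)*(t^4 - 2*t^3 - 25*t^2 + 26*t + 120) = (t - 5)*(t + 2)*(t^3 + 3*t^2 - 10*t - 24) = (t - 5)*(t + 2)^2*(t^2 + t - 12) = (t - 5)*(t - 3)*(t + 2)^2*(t + 4)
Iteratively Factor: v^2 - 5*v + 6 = (v - 3)*(v - 2)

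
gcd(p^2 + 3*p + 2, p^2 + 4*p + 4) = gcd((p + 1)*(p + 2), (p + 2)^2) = p + 2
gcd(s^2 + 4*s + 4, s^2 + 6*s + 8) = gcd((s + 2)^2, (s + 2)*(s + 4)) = s + 2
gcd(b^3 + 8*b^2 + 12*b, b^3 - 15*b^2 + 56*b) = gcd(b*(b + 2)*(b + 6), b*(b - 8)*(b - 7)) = b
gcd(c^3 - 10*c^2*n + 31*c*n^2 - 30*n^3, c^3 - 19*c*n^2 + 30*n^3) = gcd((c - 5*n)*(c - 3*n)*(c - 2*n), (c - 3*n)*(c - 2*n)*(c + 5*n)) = c^2 - 5*c*n + 6*n^2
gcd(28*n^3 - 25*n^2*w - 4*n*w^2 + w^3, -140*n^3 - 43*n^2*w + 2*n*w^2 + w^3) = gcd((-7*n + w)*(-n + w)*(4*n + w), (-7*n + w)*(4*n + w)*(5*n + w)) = -28*n^2 - 3*n*w + w^2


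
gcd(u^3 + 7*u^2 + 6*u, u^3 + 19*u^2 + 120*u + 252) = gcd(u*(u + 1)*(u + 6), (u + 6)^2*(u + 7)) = u + 6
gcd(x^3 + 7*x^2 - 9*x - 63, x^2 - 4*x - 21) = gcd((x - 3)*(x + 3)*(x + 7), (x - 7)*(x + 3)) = x + 3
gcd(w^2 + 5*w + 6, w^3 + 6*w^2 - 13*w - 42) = w + 2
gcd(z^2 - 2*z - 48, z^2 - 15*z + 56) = z - 8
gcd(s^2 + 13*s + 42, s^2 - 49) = s + 7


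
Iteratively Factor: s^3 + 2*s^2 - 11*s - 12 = (s + 1)*(s^2 + s - 12) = (s - 3)*(s + 1)*(s + 4)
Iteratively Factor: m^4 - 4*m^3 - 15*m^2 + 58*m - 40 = (m - 2)*(m^3 - 2*m^2 - 19*m + 20) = (m - 2)*(m + 4)*(m^2 - 6*m + 5) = (m - 2)*(m - 1)*(m + 4)*(m - 5)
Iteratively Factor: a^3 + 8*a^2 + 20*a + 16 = (a + 4)*(a^2 + 4*a + 4) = (a + 2)*(a + 4)*(a + 2)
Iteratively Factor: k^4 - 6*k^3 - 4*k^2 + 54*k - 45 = (k - 1)*(k^3 - 5*k^2 - 9*k + 45) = (k - 1)*(k + 3)*(k^2 - 8*k + 15) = (k - 3)*(k - 1)*(k + 3)*(k - 5)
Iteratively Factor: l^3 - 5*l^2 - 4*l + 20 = (l + 2)*(l^2 - 7*l + 10) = (l - 2)*(l + 2)*(l - 5)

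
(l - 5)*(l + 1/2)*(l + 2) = l^3 - 5*l^2/2 - 23*l/2 - 5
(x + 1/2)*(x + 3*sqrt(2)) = x^2 + x/2 + 3*sqrt(2)*x + 3*sqrt(2)/2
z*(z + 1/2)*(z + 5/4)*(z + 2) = z^4 + 15*z^3/4 + 33*z^2/8 + 5*z/4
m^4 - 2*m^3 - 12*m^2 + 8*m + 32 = (m - 4)*(m - 2)*(m + 2)^2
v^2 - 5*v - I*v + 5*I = (v - 5)*(v - I)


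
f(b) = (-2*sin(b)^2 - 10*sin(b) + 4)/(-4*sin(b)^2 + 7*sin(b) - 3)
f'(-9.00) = 0.54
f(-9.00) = -1.19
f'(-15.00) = 0.44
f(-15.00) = -1.04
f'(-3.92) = -1373.86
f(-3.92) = 70.29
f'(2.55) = -69.86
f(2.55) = 6.46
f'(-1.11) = -0.23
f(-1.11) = -0.91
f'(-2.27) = 0.36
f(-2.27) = -0.98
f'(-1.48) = -0.04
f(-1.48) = -0.86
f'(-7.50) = -0.18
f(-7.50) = -0.89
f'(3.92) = 0.40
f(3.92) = -1.02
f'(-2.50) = 0.47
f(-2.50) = -1.07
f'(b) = (-4*sin(b)*cos(b) - 10*cos(b))/(-4*sin(b)^2 + 7*sin(b) - 3) + (8*sin(b)*cos(b) - 7*cos(b))*(-2*sin(b)^2 - 10*sin(b) + 4)/(-4*sin(b)^2 + 7*sin(b) - 3)^2 = 2*(-27*sin(b)^2 + 22*sin(b) + 1)*cos(b)/((sin(b) - 1)^2*(4*sin(b) - 3)^2)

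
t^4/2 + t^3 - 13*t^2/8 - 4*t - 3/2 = (t/2 + 1)*(t - 2)*(t + 1/2)*(t + 3/2)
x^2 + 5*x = x*(x + 5)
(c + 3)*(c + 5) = c^2 + 8*c + 15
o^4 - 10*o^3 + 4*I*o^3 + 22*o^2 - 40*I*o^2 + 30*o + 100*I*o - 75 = (o - 5)^2*(o + I)*(o + 3*I)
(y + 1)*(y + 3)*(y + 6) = y^3 + 10*y^2 + 27*y + 18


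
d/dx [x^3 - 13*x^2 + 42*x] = 3*x^2 - 26*x + 42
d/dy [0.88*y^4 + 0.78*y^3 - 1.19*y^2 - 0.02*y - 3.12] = 3.52*y^3 + 2.34*y^2 - 2.38*y - 0.02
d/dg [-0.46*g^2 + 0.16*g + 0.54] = 0.16 - 0.92*g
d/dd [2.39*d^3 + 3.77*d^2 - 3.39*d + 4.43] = 7.17*d^2 + 7.54*d - 3.39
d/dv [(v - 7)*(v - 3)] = 2*v - 10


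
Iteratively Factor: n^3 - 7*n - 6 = (n - 3)*(n^2 + 3*n + 2) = (n - 3)*(n + 2)*(n + 1)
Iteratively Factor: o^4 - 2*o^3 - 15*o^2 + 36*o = (o - 3)*(o^3 + o^2 - 12*o) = (o - 3)^2*(o^2 + 4*o) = o*(o - 3)^2*(o + 4)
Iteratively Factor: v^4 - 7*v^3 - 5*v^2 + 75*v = (v)*(v^3 - 7*v^2 - 5*v + 75) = v*(v - 5)*(v^2 - 2*v - 15) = v*(v - 5)^2*(v + 3)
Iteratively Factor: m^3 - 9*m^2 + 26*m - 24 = (m - 2)*(m^2 - 7*m + 12) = (m - 3)*(m - 2)*(m - 4)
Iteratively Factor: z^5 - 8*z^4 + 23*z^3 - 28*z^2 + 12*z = (z - 1)*(z^4 - 7*z^3 + 16*z^2 - 12*z) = (z - 2)*(z - 1)*(z^3 - 5*z^2 + 6*z) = (z - 2)^2*(z - 1)*(z^2 - 3*z) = (z - 3)*(z - 2)^2*(z - 1)*(z)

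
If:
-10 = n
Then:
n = -10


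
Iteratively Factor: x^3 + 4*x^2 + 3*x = (x)*(x^2 + 4*x + 3) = x*(x + 1)*(x + 3)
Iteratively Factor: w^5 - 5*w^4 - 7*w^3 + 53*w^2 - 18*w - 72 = (w - 3)*(w^4 - 2*w^3 - 13*w^2 + 14*w + 24) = (w - 3)*(w + 3)*(w^3 - 5*w^2 + 2*w + 8) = (w - 3)*(w + 1)*(w + 3)*(w^2 - 6*w + 8) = (w - 3)*(w - 2)*(w + 1)*(w + 3)*(w - 4)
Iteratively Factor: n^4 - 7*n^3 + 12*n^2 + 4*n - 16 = (n + 1)*(n^3 - 8*n^2 + 20*n - 16) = (n - 2)*(n + 1)*(n^2 - 6*n + 8) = (n - 4)*(n - 2)*(n + 1)*(n - 2)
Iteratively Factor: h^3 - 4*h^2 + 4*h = (h)*(h^2 - 4*h + 4) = h*(h - 2)*(h - 2)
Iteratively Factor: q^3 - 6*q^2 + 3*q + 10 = (q - 2)*(q^2 - 4*q - 5) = (q - 2)*(q + 1)*(q - 5)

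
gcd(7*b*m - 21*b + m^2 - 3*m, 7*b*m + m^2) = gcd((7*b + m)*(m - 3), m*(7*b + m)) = 7*b + m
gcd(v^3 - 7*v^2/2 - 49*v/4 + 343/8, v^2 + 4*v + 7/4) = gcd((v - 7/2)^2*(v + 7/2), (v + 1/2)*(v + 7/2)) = v + 7/2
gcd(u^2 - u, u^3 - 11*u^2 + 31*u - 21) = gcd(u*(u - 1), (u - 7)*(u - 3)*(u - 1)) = u - 1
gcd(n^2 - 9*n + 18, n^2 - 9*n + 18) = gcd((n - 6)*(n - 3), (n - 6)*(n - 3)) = n^2 - 9*n + 18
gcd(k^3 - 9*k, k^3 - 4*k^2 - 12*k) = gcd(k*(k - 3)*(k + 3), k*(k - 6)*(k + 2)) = k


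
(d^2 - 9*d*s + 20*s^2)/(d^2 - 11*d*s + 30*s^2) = (-d + 4*s)/(-d + 6*s)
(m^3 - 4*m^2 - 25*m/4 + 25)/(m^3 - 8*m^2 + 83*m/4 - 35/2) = (2*m^2 - 3*m - 20)/(2*m^2 - 11*m + 14)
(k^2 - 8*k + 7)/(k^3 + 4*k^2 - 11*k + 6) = (k - 7)/(k^2 + 5*k - 6)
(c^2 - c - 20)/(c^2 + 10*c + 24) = (c - 5)/(c + 6)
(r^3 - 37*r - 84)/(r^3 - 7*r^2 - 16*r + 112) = (r + 3)/(r - 4)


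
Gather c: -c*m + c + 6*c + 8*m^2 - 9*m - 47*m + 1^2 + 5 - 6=c*(7 - m) + 8*m^2 - 56*m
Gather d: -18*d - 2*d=-20*d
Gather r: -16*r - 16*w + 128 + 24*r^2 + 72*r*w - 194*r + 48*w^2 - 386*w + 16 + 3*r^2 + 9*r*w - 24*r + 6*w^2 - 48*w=27*r^2 + r*(81*w - 234) + 54*w^2 - 450*w + 144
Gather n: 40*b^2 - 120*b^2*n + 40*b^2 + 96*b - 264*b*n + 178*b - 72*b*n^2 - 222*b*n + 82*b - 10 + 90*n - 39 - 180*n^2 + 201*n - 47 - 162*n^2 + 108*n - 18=80*b^2 + 356*b + n^2*(-72*b - 342) + n*(-120*b^2 - 486*b + 399) - 114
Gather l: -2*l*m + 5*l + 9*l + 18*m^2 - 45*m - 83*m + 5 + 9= l*(14 - 2*m) + 18*m^2 - 128*m + 14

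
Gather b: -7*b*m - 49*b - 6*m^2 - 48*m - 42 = b*(-7*m - 49) - 6*m^2 - 48*m - 42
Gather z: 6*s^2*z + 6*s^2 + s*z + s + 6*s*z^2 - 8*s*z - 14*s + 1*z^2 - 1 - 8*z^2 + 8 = 6*s^2 - 13*s + z^2*(6*s - 7) + z*(6*s^2 - 7*s) + 7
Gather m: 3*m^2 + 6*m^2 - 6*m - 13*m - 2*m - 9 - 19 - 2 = 9*m^2 - 21*m - 30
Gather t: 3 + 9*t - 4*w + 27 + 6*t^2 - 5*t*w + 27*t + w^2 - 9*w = 6*t^2 + t*(36 - 5*w) + w^2 - 13*w + 30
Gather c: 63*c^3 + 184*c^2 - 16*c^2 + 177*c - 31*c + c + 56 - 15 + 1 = 63*c^3 + 168*c^2 + 147*c + 42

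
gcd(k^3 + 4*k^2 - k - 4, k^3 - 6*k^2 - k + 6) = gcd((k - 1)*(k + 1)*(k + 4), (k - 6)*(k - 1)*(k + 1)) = k^2 - 1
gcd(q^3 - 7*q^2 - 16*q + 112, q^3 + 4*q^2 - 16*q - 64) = q^2 - 16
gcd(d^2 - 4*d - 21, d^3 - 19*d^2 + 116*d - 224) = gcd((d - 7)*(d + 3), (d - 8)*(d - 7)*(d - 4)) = d - 7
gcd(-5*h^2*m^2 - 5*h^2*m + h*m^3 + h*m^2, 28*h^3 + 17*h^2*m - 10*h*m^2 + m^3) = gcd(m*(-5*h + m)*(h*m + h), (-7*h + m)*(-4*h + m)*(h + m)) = 1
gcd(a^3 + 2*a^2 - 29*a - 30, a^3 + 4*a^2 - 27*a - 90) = a^2 + a - 30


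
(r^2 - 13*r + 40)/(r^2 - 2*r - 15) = (r - 8)/(r + 3)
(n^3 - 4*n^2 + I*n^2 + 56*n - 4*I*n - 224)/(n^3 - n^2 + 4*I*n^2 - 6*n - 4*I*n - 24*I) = (n^3 + n^2*(-4 + I) + n*(56 - 4*I) - 224)/(n^3 + n^2*(-1 + 4*I) + n*(-6 - 4*I) - 24*I)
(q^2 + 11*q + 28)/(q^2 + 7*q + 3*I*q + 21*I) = (q + 4)/(q + 3*I)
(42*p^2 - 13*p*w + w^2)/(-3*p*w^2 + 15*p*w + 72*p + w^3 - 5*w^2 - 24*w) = (-42*p^2 + 13*p*w - w^2)/(3*p*w^2 - 15*p*w - 72*p - w^3 + 5*w^2 + 24*w)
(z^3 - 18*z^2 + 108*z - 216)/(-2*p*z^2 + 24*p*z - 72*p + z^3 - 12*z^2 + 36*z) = (z - 6)/(-2*p + z)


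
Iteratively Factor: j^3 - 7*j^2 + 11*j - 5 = (j - 1)*(j^2 - 6*j + 5) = (j - 5)*(j - 1)*(j - 1)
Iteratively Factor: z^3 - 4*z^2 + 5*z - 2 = (z - 1)*(z^2 - 3*z + 2) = (z - 2)*(z - 1)*(z - 1)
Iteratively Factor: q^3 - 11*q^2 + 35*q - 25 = (q - 1)*(q^2 - 10*q + 25) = (q - 5)*(q - 1)*(q - 5)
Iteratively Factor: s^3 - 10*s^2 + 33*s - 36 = (s - 3)*(s^2 - 7*s + 12) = (s - 4)*(s - 3)*(s - 3)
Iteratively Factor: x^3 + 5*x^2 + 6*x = (x + 3)*(x^2 + 2*x) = x*(x + 3)*(x + 2)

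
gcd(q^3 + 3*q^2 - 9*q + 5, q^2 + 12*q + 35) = q + 5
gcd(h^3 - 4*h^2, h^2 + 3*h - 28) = h - 4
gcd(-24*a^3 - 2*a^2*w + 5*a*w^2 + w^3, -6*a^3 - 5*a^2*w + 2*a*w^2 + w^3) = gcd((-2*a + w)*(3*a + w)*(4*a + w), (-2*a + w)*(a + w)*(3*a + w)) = -6*a^2 + a*w + w^2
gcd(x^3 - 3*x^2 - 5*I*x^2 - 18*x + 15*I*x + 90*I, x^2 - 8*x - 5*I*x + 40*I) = x - 5*I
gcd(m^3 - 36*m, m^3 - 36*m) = m^3 - 36*m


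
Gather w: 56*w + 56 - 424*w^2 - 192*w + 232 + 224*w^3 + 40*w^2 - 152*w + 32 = 224*w^3 - 384*w^2 - 288*w + 320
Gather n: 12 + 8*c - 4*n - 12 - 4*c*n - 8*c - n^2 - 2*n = -n^2 + n*(-4*c - 6)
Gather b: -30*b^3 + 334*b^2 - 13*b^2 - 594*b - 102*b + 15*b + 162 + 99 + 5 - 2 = -30*b^3 + 321*b^2 - 681*b + 264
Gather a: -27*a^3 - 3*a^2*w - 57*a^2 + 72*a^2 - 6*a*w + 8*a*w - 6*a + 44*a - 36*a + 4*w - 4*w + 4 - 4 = -27*a^3 + a^2*(15 - 3*w) + a*(2*w + 2)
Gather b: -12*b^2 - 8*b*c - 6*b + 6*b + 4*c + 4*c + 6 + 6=-12*b^2 - 8*b*c + 8*c + 12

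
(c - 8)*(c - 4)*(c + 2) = c^3 - 10*c^2 + 8*c + 64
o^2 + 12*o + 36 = (o + 6)^2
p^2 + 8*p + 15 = (p + 3)*(p + 5)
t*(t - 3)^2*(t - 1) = t^4 - 7*t^3 + 15*t^2 - 9*t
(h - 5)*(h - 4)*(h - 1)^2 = h^4 - 11*h^3 + 39*h^2 - 49*h + 20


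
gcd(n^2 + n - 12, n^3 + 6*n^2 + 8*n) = n + 4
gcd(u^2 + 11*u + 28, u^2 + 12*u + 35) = u + 7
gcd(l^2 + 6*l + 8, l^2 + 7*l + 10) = l + 2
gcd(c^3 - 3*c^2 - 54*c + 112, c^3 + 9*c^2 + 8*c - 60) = c - 2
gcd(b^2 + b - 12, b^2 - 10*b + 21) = b - 3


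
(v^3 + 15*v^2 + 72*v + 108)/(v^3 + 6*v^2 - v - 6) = (v^2 + 9*v + 18)/(v^2 - 1)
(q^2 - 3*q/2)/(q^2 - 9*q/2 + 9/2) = q/(q - 3)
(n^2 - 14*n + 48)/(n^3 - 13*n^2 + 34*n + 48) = 1/(n + 1)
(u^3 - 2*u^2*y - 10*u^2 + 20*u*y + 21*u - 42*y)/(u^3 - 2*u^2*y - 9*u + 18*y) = (u - 7)/(u + 3)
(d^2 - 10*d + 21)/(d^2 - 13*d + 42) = (d - 3)/(d - 6)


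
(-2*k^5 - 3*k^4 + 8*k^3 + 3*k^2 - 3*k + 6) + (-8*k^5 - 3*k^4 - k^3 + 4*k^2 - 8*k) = -10*k^5 - 6*k^4 + 7*k^3 + 7*k^2 - 11*k + 6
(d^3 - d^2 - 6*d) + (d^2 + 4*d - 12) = d^3 - 2*d - 12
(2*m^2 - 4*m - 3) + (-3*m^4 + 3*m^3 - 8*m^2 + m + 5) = -3*m^4 + 3*m^3 - 6*m^2 - 3*m + 2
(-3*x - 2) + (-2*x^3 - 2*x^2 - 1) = -2*x^3 - 2*x^2 - 3*x - 3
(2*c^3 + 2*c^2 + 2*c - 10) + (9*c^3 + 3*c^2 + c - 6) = 11*c^3 + 5*c^2 + 3*c - 16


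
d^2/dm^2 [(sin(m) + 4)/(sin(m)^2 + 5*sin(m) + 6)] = (-sin(m)^5 - 11*sin(m)^4 - 22*sin(m)^3 + 50*sin(m)^2 + 168*sin(m) + 92)/(sin(m)^2 + 5*sin(m) + 6)^3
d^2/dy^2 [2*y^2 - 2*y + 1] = 4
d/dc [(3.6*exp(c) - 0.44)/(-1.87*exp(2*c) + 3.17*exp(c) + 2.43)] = (6.732*exp(2*c) - 1.6456*exp(c) + 10.1428)*exp(c)/(3.4969*exp(4*c) - 11.8558*exp(3*c) + 0.960699999999999*exp(2*c) + 15.4062*exp(c) + 5.9049)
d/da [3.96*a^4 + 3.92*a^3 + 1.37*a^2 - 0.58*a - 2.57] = 15.84*a^3 + 11.76*a^2 + 2.74*a - 0.58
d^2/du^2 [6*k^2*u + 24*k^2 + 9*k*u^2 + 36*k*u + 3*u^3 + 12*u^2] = 18*k + 18*u + 24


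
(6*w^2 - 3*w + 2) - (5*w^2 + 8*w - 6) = w^2 - 11*w + 8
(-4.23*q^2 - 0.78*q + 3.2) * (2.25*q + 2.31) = -9.5175*q^3 - 11.5263*q^2 + 5.3982*q + 7.392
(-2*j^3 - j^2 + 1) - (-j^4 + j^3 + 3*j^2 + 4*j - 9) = j^4 - 3*j^3 - 4*j^2 - 4*j + 10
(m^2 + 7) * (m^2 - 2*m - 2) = m^4 - 2*m^3 + 5*m^2 - 14*m - 14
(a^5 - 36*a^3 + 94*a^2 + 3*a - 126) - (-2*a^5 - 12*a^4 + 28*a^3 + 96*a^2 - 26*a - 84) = 3*a^5 + 12*a^4 - 64*a^3 - 2*a^2 + 29*a - 42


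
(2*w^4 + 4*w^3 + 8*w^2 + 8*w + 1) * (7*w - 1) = 14*w^5 + 26*w^4 + 52*w^3 + 48*w^2 - w - 1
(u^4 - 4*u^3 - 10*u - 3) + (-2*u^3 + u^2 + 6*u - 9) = u^4 - 6*u^3 + u^2 - 4*u - 12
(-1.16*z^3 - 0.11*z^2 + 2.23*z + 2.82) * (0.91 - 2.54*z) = 2.9464*z^4 - 0.7762*z^3 - 5.7643*z^2 - 5.1335*z + 2.5662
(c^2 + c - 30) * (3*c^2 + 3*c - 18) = 3*c^4 + 6*c^3 - 105*c^2 - 108*c + 540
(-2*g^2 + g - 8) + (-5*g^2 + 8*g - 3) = -7*g^2 + 9*g - 11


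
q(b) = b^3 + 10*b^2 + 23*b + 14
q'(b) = 3*b^2 + 20*b + 23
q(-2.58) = 4.05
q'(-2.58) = -8.63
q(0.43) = 25.82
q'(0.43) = 32.15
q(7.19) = 1068.03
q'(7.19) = 321.89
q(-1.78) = -0.90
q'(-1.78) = -3.09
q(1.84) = 96.41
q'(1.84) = 69.96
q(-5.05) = 24.09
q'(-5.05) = -1.49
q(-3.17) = 9.72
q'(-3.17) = -10.25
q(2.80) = 178.75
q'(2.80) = 102.52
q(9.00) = 1760.00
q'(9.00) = 446.00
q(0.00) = 14.00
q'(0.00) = 23.00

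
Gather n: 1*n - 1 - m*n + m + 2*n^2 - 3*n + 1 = m + 2*n^2 + n*(-m - 2)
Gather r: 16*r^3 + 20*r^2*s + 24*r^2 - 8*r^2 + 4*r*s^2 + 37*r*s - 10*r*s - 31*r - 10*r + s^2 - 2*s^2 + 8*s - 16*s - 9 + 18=16*r^3 + r^2*(20*s + 16) + r*(4*s^2 + 27*s - 41) - s^2 - 8*s + 9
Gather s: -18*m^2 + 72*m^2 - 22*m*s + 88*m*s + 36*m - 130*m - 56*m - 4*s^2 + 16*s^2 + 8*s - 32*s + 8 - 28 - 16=54*m^2 - 150*m + 12*s^2 + s*(66*m - 24) - 36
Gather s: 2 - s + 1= 3 - s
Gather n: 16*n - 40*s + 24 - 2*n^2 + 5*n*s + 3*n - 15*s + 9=-2*n^2 + n*(5*s + 19) - 55*s + 33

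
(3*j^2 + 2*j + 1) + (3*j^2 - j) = 6*j^2 + j + 1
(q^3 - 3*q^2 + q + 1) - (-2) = q^3 - 3*q^2 + q + 3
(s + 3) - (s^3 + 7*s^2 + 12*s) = -s^3 - 7*s^2 - 11*s + 3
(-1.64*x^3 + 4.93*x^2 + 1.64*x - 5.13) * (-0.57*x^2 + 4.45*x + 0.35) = 0.9348*x^5 - 10.1081*x^4 + 20.4297*x^3 + 11.9476*x^2 - 22.2545*x - 1.7955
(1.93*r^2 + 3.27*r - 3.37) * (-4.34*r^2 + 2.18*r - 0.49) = -8.3762*r^4 - 9.9844*r^3 + 20.8087*r^2 - 8.9489*r + 1.6513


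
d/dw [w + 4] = 1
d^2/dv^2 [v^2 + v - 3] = 2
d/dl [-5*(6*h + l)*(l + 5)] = -30*h - 10*l - 25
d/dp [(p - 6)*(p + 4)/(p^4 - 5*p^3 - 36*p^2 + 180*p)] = (-2*p^3 - 13*p^2 - 8*p + 120)/(p^2*(p^4 + 2*p^3 - 59*p^2 - 60*p + 900))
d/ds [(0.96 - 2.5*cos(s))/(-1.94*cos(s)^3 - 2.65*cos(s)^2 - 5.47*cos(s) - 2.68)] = (9.7*cos(s)^3 + 1.0378*cos(s)^2 - 5.088*cos(s) - 11.9512)*sin(s)/(3.7636*cos(s)^6 + 10.282*cos(s)^5 + 28.2461*cos(s)^4 + 39.3894*cos(s)^3 + 44.1249*cos(s)^2 + 29.3192*cos(s) + 7.1824)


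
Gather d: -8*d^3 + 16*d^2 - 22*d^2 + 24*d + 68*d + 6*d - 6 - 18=-8*d^3 - 6*d^2 + 98*d - 24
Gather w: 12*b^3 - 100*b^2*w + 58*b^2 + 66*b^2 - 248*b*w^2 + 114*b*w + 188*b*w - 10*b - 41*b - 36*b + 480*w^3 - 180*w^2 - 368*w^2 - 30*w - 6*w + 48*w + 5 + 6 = 12*b^3 + 124*b^2 - 87*b + 480*w^3 + w^2*(-248*b - 548) + w*(-100*b^2 + 302*b + 12) + 11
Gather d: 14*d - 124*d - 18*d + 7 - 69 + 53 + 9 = -128*d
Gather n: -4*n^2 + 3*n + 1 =-4*n^2 + 3*n + 1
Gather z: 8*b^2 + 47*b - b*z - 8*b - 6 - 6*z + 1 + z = 8*b^2 + 39*b + z*(-b - 5) - 5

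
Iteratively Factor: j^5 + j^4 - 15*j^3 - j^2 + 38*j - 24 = (j + 4)*(j^4 - 3*j^3 - 3*j^2 + 11*j - 6) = (j + 2)*(j + 4)*(j^3 - 5*j^2 + 7*j - 3) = (j - 3)*(j + 2)*(j + 4)*(j^2 - 2*j + 1) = (j - 3)*(j - 1)*(j + 2)*(j + 4)*(j - 1)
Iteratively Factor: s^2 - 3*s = (s)*(s - 3)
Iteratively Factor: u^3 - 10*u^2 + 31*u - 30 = (u - 2)*(u^2 - 8*u + 15) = (u - 3)*(u - 2)*(u - 5)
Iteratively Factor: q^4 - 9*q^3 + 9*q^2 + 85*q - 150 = (q + 3)*(q^3 - 12*q^2 + 45*q - 50) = (q - 2)*(q + 3)*(q^2 - 10*q + 25) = (q - 5)*(q - 2)*(q + 3)*(q - 5)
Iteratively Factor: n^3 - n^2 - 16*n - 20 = (n + 2)*(n^2 - 3*n - 10) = (n + 2)^2*(n - 5)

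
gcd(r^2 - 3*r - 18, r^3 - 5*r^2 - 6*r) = r - 6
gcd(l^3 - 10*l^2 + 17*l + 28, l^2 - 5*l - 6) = l + 1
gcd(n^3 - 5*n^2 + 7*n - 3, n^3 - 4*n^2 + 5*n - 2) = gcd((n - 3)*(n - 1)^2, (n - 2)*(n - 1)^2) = n^2 - 2*n + 1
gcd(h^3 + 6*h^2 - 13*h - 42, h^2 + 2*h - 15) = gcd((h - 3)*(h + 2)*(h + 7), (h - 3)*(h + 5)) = h - 3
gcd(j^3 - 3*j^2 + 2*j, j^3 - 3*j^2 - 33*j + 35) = j - 1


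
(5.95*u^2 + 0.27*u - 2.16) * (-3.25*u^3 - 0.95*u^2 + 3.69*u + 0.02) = -19.3375*u^5 - 6.53*u^4 + 28.719*u^3 + 3.1673*u^2 - 7.965*u - 0.0432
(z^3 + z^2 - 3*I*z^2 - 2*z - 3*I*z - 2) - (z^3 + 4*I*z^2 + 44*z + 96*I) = z^2 - 7*I*z^2 - 46*z - 3*I*z - 2 - 96*I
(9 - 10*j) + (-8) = 1 - 10*j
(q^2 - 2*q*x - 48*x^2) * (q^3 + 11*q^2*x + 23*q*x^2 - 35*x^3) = q^5 + 9*q^4*x - 47*q^3*x^2 - 609*q^2*x^3 - 1034*q*x^4 + 1680*x^5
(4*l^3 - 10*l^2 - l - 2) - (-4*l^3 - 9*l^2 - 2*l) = 8*l^3 - l^2 + l - 2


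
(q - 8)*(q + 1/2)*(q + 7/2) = q^3 - 4*q^2 - 121*q/4 - 14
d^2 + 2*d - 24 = (d - 4)*(d + 6)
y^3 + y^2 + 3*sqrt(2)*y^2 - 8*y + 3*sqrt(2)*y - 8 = (y + 1)*(y - sqrt(2))*(y + 4*sqrt(2))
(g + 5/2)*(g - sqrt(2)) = g^2 - sqrt(2)*g + 5*g/2 - 5*sqrt(2)/2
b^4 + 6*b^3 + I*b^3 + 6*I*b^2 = b^2*(b + 6)*(b + I)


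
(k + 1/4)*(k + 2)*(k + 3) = k^3 + 21*k^2/4 + 29*k/4 + 3/2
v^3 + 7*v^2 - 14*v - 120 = (v - 4)*(v + 5)*(v + 6)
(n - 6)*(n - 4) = n^2 - 10*n + 24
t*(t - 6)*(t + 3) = t^3 - 3*t^2 - 18*t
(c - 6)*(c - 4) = c^2 - 10*c + 24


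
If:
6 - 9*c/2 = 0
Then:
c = 4/3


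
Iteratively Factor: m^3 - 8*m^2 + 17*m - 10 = (m - 1)*(m^2 - 7*m + 10) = (m - 5)*(m - 1)*(m - 2)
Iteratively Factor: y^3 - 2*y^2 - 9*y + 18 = (y - 2)*(y^2 - 9) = (y - 3)*(y - 2)*(y + 3)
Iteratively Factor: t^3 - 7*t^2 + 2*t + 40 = (t - 4)*(t^2 - 3*t - 10) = (t - 5)*(t - 4)*(t + 2)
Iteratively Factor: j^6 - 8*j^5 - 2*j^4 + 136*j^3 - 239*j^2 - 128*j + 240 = (j - 3)*(j^5 - 5*j^4 - 17*j^3 + 85*j^2 + 16*j - 80) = (j - 3)*(j - 1)*(j^4 - 4*j^3 - 21*j^2 + 64*j + 80) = (j - 3)*(j - 1)*(j + 1)*(j^3 - 5*j^2 - 16*j + 80) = (j - 4)*(j - 3)*(j - 1)*(j + 1)*(j^2 - j - 20) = (j - 4)*(j - 3)*(j - 1)*(j + 1)*(j + 4)*(j - 5)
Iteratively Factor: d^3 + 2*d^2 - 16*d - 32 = (d + 2)*(d^2 - 16) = (d + 2)*(d + 4)*(d - 4)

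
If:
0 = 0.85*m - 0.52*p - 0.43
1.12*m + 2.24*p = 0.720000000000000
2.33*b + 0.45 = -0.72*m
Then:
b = -0.36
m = 0.54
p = 0.05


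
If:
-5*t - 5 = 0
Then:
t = -1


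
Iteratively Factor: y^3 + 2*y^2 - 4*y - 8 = (y + 2)*(y^2 - 4) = (y - 2)*(y + 2)*(y + 2)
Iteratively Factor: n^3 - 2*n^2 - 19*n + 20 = (n - 1)*(n^2 - n - 20) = (n - 5)*(n - 1)*(n + 4)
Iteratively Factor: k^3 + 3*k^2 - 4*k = (k)*(k^2 + 3*k - 4) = k*(k - 1)*(k + 4)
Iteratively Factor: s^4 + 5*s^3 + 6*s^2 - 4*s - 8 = (s + 2)*(s^3 + 3*s^2 - 4) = (s + 2)^2*(s^2 + s - 2) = (s + 2)^3*(s - 1)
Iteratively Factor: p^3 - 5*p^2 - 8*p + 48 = (p + 3)*(p^2 - 8*p + 16) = (p - 4)*(p + 3)*(p - 4)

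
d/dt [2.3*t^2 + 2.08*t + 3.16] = 4.6*t + 2.08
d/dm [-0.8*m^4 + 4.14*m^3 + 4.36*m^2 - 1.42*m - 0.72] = -3.2*m^3 + 12.42*m^2 + 8.72*m - 1.42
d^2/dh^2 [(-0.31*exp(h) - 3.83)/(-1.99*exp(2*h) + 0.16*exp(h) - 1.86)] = (1.227631*exp(4*h) + 60.767436*exp(3*h) - 10.54302*exp(2*h) - 56.515144*exp(h) + 2.212284)*exp(h)/(7.880599*exp(6*h) - 1.900848*exp(5*h) + 22.25019*exp(4*h) - 3.55744*exp(3*h) + 20.79666*exp(2*h) - 1.660608*exp(h) + 6.434856)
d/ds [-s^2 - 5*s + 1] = -2*s - 5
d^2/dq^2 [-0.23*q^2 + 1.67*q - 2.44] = -0.460000000000000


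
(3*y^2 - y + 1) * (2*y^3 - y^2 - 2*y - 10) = 6*y^5 - 5*y^4 - 3*y^3 - 29*y^2 + 8*y - 10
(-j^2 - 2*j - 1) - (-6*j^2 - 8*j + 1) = 5*j^2 + 6*j - 2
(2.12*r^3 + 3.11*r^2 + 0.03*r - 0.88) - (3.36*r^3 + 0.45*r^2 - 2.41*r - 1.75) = -1.24*r^3 + 2.66*r^2 + 2.44*r + 0.87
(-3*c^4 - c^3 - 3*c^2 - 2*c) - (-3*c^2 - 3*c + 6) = -3*c^4 - c^3 + c - 6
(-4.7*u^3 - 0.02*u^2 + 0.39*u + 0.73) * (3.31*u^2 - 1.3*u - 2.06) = -15.557*u^5 + 6.0438*u^4 + 10.9989*u^3 + 1.9505*u^2 - 1.7524*u - 1.5038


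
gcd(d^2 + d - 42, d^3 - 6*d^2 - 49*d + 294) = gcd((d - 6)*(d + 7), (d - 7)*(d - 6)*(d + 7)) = d^2 + d - 42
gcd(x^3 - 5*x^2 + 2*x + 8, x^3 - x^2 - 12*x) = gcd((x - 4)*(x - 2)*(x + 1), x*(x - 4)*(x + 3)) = x - 4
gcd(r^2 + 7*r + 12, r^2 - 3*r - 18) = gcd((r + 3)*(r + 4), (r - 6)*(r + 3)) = r + 3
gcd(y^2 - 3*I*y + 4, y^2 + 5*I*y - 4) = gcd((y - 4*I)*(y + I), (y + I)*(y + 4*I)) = y + I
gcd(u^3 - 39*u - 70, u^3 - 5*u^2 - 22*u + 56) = u - 7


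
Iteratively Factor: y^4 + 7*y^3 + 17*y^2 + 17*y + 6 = (y + 2)*(y^3 + 5*y^2 + 7*y + 3) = (y + 1)*(y + 2)*(y^2 + 4*y + 3) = (y + 1)^2*(y + 2)*(y + 3)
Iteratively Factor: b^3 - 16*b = (b + 4)*(b^2 - 4*b) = b*(b + 4)*(b - 4)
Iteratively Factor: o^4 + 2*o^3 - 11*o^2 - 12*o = (o)*(o^3 + 2*o^2 - 11*o - 12) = o*(o - 3)*(o^2 + 5*o + 4) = o*(o - 3)*(o + 4)*(o + 1)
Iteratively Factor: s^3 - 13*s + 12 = (s + 4)*(s^2 - 4*s + 3) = (s - 3)*(s + 4)*(s - 1)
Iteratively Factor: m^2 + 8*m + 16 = (m + 4)*(m + 4)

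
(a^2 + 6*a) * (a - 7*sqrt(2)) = a^3 - 7*sqrt(2)*a^2 + 6*a^2 - 42*sqrt(2)*a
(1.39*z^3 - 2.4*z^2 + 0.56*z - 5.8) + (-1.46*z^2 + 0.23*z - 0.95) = 1.39*z^3 - 3.86*z^2 + 0.79*z - 6.75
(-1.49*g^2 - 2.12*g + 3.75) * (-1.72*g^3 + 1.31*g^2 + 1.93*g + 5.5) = 2.5628*g^5 + 1.6945*g^4 - 12.1029*g^3 - 7.3741*g^2 - 4.4225*g + 20.625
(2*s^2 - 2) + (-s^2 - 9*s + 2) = s^2 - 9*s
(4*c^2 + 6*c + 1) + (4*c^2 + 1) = 8*c^2 + 6*c + 2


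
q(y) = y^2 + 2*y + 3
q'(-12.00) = -22.00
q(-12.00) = 123.00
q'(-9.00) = -16.00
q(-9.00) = 66.00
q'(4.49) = 10.98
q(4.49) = 32.14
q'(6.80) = 15.60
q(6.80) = 62.84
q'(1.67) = 5.34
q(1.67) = 9.13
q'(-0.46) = 1.08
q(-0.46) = 2.29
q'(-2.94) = -3.88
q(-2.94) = 5.76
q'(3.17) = 8.34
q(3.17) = 19.39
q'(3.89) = 9.78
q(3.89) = 25.91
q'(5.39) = 12.78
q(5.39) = 42.83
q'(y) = 2*y + 2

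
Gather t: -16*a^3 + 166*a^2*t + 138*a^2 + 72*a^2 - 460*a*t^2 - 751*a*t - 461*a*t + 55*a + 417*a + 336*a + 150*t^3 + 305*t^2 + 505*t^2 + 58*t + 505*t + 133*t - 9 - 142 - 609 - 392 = -16*a^3 + 210*a^2 + 808*a + 150*t^3 + t^2*(810 - 460*a) + t*(166*a^2 - 1212*a + 696) - 1152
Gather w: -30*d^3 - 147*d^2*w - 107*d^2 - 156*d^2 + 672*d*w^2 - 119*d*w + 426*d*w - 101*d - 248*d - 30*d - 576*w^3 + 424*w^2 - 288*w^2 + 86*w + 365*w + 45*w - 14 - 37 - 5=-30*d^3 - 263*d^2 - 379*d - 576*w^3 + w^2*(672*d + 136) + w*(-147*d^2 + 307*d + 496) - 56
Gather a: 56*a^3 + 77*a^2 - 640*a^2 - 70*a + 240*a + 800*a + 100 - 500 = 56*a^3 - 563*a^2 + 970*a - 400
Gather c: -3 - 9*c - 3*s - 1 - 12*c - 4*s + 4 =-21*c - 7*s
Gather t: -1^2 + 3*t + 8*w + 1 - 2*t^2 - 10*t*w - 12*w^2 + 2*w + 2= -2*t^2 + t*(3 - 10*w) - 12*w^2 + 10*w + 2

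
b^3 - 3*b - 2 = (b - 2)*(b + 1)^2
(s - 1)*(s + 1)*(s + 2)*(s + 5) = s^4 + 7*s^3 + 9*s^2 - 7*s - 10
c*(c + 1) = c^2 + c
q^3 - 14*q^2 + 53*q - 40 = (q - 8)*(q - 5)*(q - 1)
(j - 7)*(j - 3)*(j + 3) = j^3 - 7*j^2 - 9*j + 63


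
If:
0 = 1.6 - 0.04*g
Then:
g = 40.00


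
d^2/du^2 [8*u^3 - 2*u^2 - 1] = 48*u - 4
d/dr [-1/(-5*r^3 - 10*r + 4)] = 5*(-3*r^2 - 2)/(5*r^3 + 10*r - 4)^2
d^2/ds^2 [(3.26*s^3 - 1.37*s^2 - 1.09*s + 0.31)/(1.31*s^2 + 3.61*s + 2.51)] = (7.105427357601e-15*s^5 + 2.8421709430404e-14*s^4 + 72.747516*s^3 + 207.455244*s^2 + 153.530256*s + 8.532204)/(2.248091*s^6 + 18.585363*s^5 + 64.138386*s^4 + 118.266127*s^3 + 122.891106*s^2 + 68.230083*s + 15.813251)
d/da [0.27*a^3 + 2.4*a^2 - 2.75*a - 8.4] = 0.81*a^2 + 4.8*a - 2.75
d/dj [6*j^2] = 12*j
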